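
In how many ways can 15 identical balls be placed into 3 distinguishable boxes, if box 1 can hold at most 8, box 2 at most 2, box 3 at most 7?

6

By stars and bars, unrestricted non-negative solutions to x_1+…+x_3 = 15 number C(15+2,2) = 136.
Subtract solutions that violate a single cap (substitute x_i' = x_i − (cap_i+1)): x_1 ≥ 9 gives C(8,2) = 28; x_2 ≥ 3 gives C(14,2) = 91; x_3 ≥ 8 gives C(9,2) = 36. Together 155.
Add back pairs where two caps are both exceeded: 10 + 0 + 15 = 25.
By inclusion–exclusion the count is 136 − 155 + 25 = 6.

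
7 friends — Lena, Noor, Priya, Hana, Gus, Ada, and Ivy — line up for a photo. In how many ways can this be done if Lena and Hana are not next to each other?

Of the 7! = 5040 arrangements, those with Lena and Hana adjacent number 2 × 6! = 1440 (treat the pair as a block with 2 internal orders).
So 5040 − 1440 = 3600 arrangements keep them apart.

3600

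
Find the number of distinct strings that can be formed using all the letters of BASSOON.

BASSOON has 7 letters with O appearing twice and S appearing twice.
So there are 7! / (2!·2!) = 1260 distinguishable arrangements.

1260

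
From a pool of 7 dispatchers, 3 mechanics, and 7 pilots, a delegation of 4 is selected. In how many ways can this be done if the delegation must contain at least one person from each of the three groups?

Unrestricted: C(17,4) = 2380 ways to pick any 4 of the 17.
Subtract selections that omit an entire group: no dispatchers → C(10,4) = 210; no mechanics → C(14,4) = 1001; no pilots → C(10,4) = 210.
Add back selections omitting two groups (i.e. drawn from a single group): C(7,4) + C(3,4) + C(7,4) = 70.
By inclusion–exclusion: 2380 − 1421 + 70 = 1029.

1029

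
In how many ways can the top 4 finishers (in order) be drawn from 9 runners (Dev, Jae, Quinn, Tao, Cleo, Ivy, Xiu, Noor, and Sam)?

There are 9 choices for 1st place, 8 for 2nd, and so on down to 6 for position 4.
That gives 9 × 8 × 7 × 6 = 3024.

3024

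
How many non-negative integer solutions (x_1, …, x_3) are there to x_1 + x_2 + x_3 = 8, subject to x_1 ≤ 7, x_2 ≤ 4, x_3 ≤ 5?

28

Ignoring the caps, the number of non-negative solutions to x_1+…+x_3 = 8 is C(10,2) = 45.
Subtract solutions that violate a single cap (substitute x_i' = x_i − (cap_i+1)): x_1 ≥ 8 gives C(2,2) = 1; x_2 ≥ 5 gives C(5,2) = 10; x_3 ≥ 6 gives C(4,2) = 6. Together 17.
No two caps can be exceeded simultaneously, so the pair terms are all 0.
By inclusion–exclusion the count is 45 − 17 + 0 = 28.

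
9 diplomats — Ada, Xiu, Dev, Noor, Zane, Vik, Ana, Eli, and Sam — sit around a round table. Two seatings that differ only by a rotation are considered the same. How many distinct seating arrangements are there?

40320

Seat Ada anywhere (absorbing the rotational symmetry), then permute the other 8: (8)! = 40320.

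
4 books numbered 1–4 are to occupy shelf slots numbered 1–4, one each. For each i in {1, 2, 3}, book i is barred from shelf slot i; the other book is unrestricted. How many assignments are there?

Let Aᵢ (for i ∈ {1, 2, 3}) be the placements that put book i in its forbidden shelf slot. Any j of these fix j positions, leaving (4−j)! ways to fill the rest, and there are C(3,j) ways to pick which j.
By inclusion–exclusion, the number of valid placements is Σ_{j=0}^{3} (−1)^j C(3,j)·(4−j)!.
Computing: 24 − 18 + 6 − 1 = 11.

11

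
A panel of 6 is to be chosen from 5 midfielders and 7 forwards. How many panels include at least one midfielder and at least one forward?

Unrestricted: C(12,6) = 924 ways to pick any 6 of the 12.
Subtract selections that omit an entire group: no midfielders → C(7,6) = 7; no forwards → C(5,6) = 0.
Both groups omitted at once is impossible, so 924 − 7 = 917.

917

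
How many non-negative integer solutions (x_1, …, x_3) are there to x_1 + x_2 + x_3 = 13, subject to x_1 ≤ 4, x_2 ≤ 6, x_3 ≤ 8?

20

Ignoring the caps, the number of non-negative solutions to x_1+…+x_3 = 13 is C(15,2) = 105.
Subtract solutions that violate a single cap (substitute x_i' = x_i − (cap_i+1)): x_1 ≥ 5 gives C(10,2) = 45; x_2 ≥ 7 gives C(8,2) = 28; x_3 ≥ 9 gives C(6,2) = 15. Together 88.
Add back pairs where two caps are both exceeded: 3 + 0 + 0 = 3.
By inclusion–exclusion the count is 105 − 88 + 3 = 20.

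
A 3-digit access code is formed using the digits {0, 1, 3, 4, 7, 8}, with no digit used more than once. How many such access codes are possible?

120

This is a permutation of 3 out of 6: P(6,3) = 6!/3!.
6 × 5 × 4 = 120.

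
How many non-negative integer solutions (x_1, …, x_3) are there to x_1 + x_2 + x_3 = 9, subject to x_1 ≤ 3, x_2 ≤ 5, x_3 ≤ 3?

Without the upper bounds there are C(11,2) = 55 ways to split 9 among 3 variables.
Subtract solutions that violate a single cap (substitute x_i' = x_i − (cap_i+1)): x_1 ≥ 4 gives C(7,2) = 21; x_2 ≥ 6 gives C(5,2) = 10; x_3 ≥ 4 gives C(7,2) = 21. Together 52.
Add back pairs where two caps are both exceeded: 0 + 3 + 0 = 3.
By inclusion–exclusion the count is 55 − 52 + 3 = 6.

6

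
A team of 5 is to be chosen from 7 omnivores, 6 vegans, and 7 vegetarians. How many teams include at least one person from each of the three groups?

Unrestricted: C(20,5) = 15504 ways to pick any 5 of the 20.
Selections missing a whole group: no omnivores → C(13,5) = 1287; no vegans → C(14,5) = 2002; no vegetarians → C(13,5) = 1287.
Add back selections omitting two groups (i.e. drawn from a single group): C(7,5) + C(6,5) + C(7,5) = 48.
By inclusion–exclusion: 15504 − 4576 + 48 = 10976.

10976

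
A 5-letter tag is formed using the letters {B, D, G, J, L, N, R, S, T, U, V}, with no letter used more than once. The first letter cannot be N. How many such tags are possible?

The first letter has 11−1 = 10 choices (anything except N).
The remaining 4 letters are filled from the other 10 symbols without repetition: 10 × 9 × 8 × 7 = 5040.
Total: 10 × 5040 = 50400.

50400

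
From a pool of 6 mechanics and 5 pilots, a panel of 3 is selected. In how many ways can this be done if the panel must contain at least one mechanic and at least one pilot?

135

Unrestricted: C(11,3) = 165 ways to pick any 3 of the 11.
Subtract selections that omit an entire group: no mechanics → C(5,3) = 10; no pilots → C(6,3) = 20.
Both groups omitted at once is impossible, so 165 − 30 = 135.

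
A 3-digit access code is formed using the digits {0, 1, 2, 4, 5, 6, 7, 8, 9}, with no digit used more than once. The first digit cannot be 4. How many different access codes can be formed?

The first digit has 9−1 = 8 choices (anything except 4).
The remaining 2 digits are filled from the other 8 symbols without repetition: 8 × 7 = 56.
Total: 8 × 56 = 448.

448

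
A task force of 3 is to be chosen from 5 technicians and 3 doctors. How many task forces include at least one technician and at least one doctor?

With no constraint there are C(8,3) = 56 possible selections.
Selections missing a whole group: no technicians → C(3,3) = 1; no doctors → C(5,3) = 10.
Both groups omitted at once is impossible, so 56 − 11 = 45.

45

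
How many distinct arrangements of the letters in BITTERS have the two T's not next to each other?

1800

There are 7!/(2!) = 2520 arrangements of BITTERS in total.
If the two T's are adjacent, glue them into one block, leaving 6 items to arrange: (6)! = 720 ways.
Hence 2520 − 720 = 1800.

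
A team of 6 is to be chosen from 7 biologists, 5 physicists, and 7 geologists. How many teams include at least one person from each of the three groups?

22295

Unrestricted: C(19,6) = 27132 ways to pick any 6 of the 19.
Subtract selections that omit an entire group: no biologists → C(12,6) = 924; no physicists → C(14,6) = 3003; no geologists → C(12,6) = 924.
Add back selections omitting two groups (i.e. drawn from a single group): C(7,6) + C(5,6) + C(7,6) = 14.
By inclusion–exclusion: 27132 − 4851 + 14 = 22295.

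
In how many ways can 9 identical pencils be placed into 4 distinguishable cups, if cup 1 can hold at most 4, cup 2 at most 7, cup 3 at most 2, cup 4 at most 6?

Without the upper bounds there are C(12,3) = 220 ways to split 9 among 4 cups.
Subtract solutions that violate a single cap (substitute x_i' = x_i − (cap_i+1)): x_1 ≥ 5 gives C(7,3) = 35; x_2 ≥ 8 gives C(4,3) = 4; x_3 ≥ 3 gives C(9,3) = 84; x_4 ≥ 7 gives C(5,3) = 10. Together 133.
Add back pairs where two caps are both exceeded: 0 + 4 + 0 + 0 + 0 + 0 = 4.
By inclusion–exclusion the count is 220 − 133 + 4 = 91.

91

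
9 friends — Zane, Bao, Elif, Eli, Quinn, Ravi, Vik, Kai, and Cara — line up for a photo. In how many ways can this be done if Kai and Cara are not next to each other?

282240

There are 9! = 362880 arrangements in all. If Kai and Cara are adjacent, merging them into one block gives 2·(8)! = 80640 arrangements.
So 362880 − 80640 = 282240 arrangements keep them apart.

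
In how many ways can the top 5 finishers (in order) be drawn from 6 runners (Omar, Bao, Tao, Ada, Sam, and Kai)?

720

This is an ordered selection of 5 from 6: P(6,5).
That gives 6 × 5 × 4 × 3 × 2 = 720.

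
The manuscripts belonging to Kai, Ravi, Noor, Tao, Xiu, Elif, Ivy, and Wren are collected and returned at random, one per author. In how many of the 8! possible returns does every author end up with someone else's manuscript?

14833

This is the derangement count D_8: permutations of 8 items with no fixed point.
By inclusion–exclusion this is Σ_{j=0}^{8} (−1)^j C(8,j)·(8−j)!.
Computing: 40320 − 40320 + 20160 − 6720 + 1680 − 336 + 56 − 8 + 1 = 14833.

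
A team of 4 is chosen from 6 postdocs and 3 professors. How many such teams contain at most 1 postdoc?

6

Split by how many postdocs are chosen (0 through 1).
Sum: C(6,0)·C(3,4) + C(6,1)·C(3,3) = 0 + 6 = 6.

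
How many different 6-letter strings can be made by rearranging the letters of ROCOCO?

60

ROCOCO has 6 letters with C appearing twice and O appearing 3 times.
The number of distinct arrangements is 6!/(3!·2!) = 720/12 = 60.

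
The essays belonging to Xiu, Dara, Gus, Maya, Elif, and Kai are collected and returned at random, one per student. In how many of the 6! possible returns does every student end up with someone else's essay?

265

Let Aᵢ be the assignments in which student i gets their own essay. We want the size of the complement of A₁∪…∪A_6.
By inclusion–exclusion this is Σ_{j=0}^{6} (−1)^j C(6,j)·(6−j)!.
Computing: 720 − 720 + 360 − 120 + 30 − 6 + 1 = 265.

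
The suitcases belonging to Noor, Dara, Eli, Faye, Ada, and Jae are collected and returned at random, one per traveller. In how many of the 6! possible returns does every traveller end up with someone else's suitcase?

Count assignments avoiding every fixed point. For any j of the 6 travellers fixed to their own suitcase, the other 6−j can be arranged in (6−j)! ways.
By inclusion–exclusion this is Σ_{j=0}^{6} (−1)^j C(6,j)·(6−j)!.
Computing: 720 − 720 + 360 − 120 + 30 − 6 + 1 = 265.

265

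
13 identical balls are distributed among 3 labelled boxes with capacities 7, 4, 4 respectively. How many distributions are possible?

By stars and bars, unrestricted non-negative solutions to x_1+…+x_3 = 13 number C(13+2,2) = 105.
Subtract solutions that violate a single cap (substitute x_i' = x_i − (cap_i+1)): x_1 ≥ 8 gives C(7,2) = 21; x_2 ≥ 5 gives C(10,2) = 45; x_3 ≥ 5 gives C(10,2) = 45. Together 111.
Add back pairs where two caps are both exceeded: 1 + 1 + 10 = 12.
By inclusion–exclusion the count is 105 − 111 + 12 = 6.

6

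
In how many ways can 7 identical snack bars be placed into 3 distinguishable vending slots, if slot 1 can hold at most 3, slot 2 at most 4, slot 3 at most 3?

Ignoring the caps, the number of non-negative solutions to x_1+…+x_3 = 7 is C(9,2) = 36.
Subtract solutions that violate a single cap (substitute x_i' = x_i − (cap_i+1)): x_1 ≥ 4 gives C(5,2) = 10; x_2 ≥ 5 gives C(4,2) = 6; x_3 ≥ 4 gives C(5,2) = 10. Together 26.
No two caps can be exceeded simultaneously, so the pair terms are all 0.
By inclusion–exclusion the count is 36 − 26 + 0 = 10.

10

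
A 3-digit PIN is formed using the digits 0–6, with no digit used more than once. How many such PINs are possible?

210

Choose and order 3 of the 7 symbols: the first digit has 7 options, the next 6, then 5.
7 × 6 × 5 = 210.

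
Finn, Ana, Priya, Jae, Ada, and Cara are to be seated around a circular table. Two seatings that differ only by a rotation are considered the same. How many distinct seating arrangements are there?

120

Fix one person's seat to break rotational symmetry; the remaining 5 people can be arranged in (5)! = 120 ways.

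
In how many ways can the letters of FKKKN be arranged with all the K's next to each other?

Treat the 3 copies of K as a single block. The multiset to arrange is then {KKK, F, N}, 3 items in all.
All 3 items are distinct, so there are (3)! = 6 arrangements.

6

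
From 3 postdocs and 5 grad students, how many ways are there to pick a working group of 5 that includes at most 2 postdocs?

46

Split by how many postdocs are chosen (0 through 2).
Sum: C(3,0)·C(5,5) + C(3,1)·C(5,4) + C(3,2)·C(5,3) = 1 + 15 + 30 = 46.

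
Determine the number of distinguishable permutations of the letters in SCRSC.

30

The 5 letters of SCRSC have repeats: C appearing twice and S appearing twice.
So there are 5! / (2!·2!) = 30 distinguishable arrangements.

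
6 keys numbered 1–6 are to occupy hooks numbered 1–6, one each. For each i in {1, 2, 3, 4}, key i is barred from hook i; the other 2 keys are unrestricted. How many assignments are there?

Let Aᵢ (for 1 ≤ i ≤ 4) be the placements that put key i in its forbidden hook. Any j of these fix j positions, leaving (6−j)! ways to fill the rest, and there are C(4,j) ways to pick which j.
By inclusion–exclusion, the number of valid placements is Σ_{j=0}^{4} (−1)^j C(4,j)·(6−j)!.
Computing: 720 − 480 + 144 − 24 + 2 = 362.

362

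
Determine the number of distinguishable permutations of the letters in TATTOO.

The 6 letters of TATTOO have repeats: O appearing twice and T appearing 3 times.
Dividing 6! = 720 by 3!·2! = 12 for the repeated letters gives 60.

60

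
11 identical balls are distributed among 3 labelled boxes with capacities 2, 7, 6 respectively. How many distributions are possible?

12

By stars and bars, unrestricted non-negative solutions to x_1+…+x_3 = 11 number C(11+2,2) = 78.
Subtract solutions that violate a single cap (substitute x_i' = x_i − (cap_i+1)): x_1 ≥ 3 gives C(10,2) = 45; x_2 ≥ 8 gives C(5,2) = 10; x_3 ≥ 7 gives C(6,2) = 15. Together 70.
Add back pairs where two caps are both exceeded: 1 + 3 + 0 = 4.
By inclusion–exclusion the count is 78 − 70 + 4 = 12.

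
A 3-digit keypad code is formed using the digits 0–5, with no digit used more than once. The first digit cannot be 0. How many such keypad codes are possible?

The first digit has 6−1 = 5 choices (anything except 0).
The remaining 2 digits are filled from the other 5 symbols without repetition: 5 × 4 = 20.
Total: 5 × 20 = 100.

100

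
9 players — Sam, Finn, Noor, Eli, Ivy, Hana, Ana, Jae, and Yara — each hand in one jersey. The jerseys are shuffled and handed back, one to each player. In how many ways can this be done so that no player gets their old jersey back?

133496

Let Aᵢ be the assignments in which player i gets their old jersey. We want the size of the complement of A₁∪…∪A_9.
By inclusion–exclusion this is Σ_{j=0}^{9} (−1)^j C(9,j)·(9−j)!.
Computing: 362880 − 362880 + 181440 − 60480 + 15120 − 3024 + 504 − 72 + 9 − 1 = 133496.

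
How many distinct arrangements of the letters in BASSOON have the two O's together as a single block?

Treat the 2 copies of O as a single block. The multiset to arrange is then {OO, A, B, N, S, S}, 6 items in all.
That gives (6)!/(2!) = 360 arrangements.

360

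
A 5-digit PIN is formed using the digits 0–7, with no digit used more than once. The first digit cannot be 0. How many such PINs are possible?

5880

The first digit has 8−1 = 7 choices (anything except 0).
The remaining 4 digits are filled from the other 7 symbols without repetition: 7 × 6 × 5 × 4 = 840.
Total: 7 × 840 = 5880.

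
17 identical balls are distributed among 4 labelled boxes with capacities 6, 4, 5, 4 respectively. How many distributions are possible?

By stars and bars, unrestricted non-negative solutions to x_1+…+x_4 = 17 number C(17+3,3) = 1140.
Subtract solutions that violate a single cap (substitute x_i' = x_i − (cap_i+1)): x_1 ≥ 7 gives C(13,3) = 286; x_2 ≥ 5 gives C(15,3) = 455; x_3 ≥ 6 gives C(14,3) = 364; x_4 ≥ 5 gives C(15,3) = 455. Together 1560.
Add back pairs where two caps are both exceeded: 56 + 35 + 56 + 84 + 120 + 84 = 435.
Subtract triples: 0 + 1 + 0 + 4 = 5.
By inclusion–exclusion the count is 1140 − 1560 + 435 − 5 = 10.

10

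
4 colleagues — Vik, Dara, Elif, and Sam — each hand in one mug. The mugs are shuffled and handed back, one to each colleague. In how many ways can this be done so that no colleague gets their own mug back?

9

Count assignments avoiding every fixed point. For any j of the 4 colleagues fixed to their own mug, the other 4−j can be arranged in (4−j)! ways.
By inclusion–exclusion this is Σ_{j=0}^{4} (−1)^j C(4,j)·(4−j)!.
Computing: 24 − 24 + 12 − 4 + 1 = 9.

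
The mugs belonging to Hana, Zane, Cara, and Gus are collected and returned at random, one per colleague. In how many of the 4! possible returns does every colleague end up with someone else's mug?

This is the derangement count D_4: permutations of 4 items with no fixed point.
By inclusion–exclusion this is Σ_{j=0}^{4} (−1)^j C(4,j)·(4−j)!.
Computing: 24 − 24 + 12 − 4 + 1 = 9.

9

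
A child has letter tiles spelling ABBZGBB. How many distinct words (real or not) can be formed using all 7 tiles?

210

ABBZGBB has 7 letters with B appearing 4 times.
The number of distinct arrangements is 7!/(4!) = 5040/24 = 210.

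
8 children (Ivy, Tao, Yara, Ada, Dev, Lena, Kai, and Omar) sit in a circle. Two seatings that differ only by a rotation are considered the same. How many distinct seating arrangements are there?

5040

Seat Ivy anywhere (absorbing the rotational symmetry), then permute the other 7: (7)! = 5040.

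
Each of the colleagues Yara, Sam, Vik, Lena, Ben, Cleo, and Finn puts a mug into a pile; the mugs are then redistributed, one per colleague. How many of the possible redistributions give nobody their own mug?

1854

Count assignments avoiding every fixed point. For any j of the 7 colleagues fixed to their own mug, the other 7−j can be arranged in (7−j)! ways.
By inclusion–exclusion this is Σ_{j=0}^{7} (−1)^j C(7,j)·(7−j)!.
Computing: 5040 − 5040 + 2520 − 840 + 210 − 42 + 7 − 1 = 1854.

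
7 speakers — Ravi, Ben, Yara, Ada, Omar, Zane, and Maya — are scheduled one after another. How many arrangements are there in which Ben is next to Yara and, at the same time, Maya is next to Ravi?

480

Treat {Ben,Yara} as one block (2 orders) and {Maya,Ravi} as another (2 orders).
That leaves 5 units to arrange: 2 × 2 × 5! = 4 × 120 = 480.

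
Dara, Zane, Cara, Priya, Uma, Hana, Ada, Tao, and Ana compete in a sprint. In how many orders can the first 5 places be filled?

There are 9 choices for 1st place, 8 for 2nd, and so on down to 5 for position 5.
That gives 9 × 8 × 7 × 6 × 5 = 15120.

15120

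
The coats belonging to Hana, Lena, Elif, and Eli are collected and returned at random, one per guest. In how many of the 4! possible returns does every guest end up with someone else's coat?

Count assignments avoiding every fixed point. For any j of the 4 guests fixed to their own coat, the other 4−j can be arranged in (4−j)! ways.
By inclusion–exclusion this is Σ_{j=0}^{4} (−1)^j C(4,j)·(4−j)!.
Computing: 24 − 24 + 12 − 4 + 1 = 9.

9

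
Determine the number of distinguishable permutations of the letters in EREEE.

Letter multiplicities in EREEE: E×4, R×1.
So there are 5! / (4!) = 5 distinguishable arrangements.

5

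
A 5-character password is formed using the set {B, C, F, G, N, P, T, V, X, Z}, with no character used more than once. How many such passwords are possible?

30240

This is a permutation of 5 out of 10: P(10,5) = 10!/5!.
That product is 10 × 9 × 8 × 7 × 6 = 30240.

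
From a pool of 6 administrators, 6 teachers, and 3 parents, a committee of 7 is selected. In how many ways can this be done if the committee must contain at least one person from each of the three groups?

With no constraint there are C(15,7) = 6435 possible selections.
Selections missing a whole group: no administrators → C(9,7) = 36; no teachers → C(9,7) = 36; no parents → C(12,7) = 792.
Add back selections omitting two groups (i.e. drawn from a single group): C(6,7) + C(6,7) + C(3,7) = 0.
By inclusion–exclusion: 6435 − 864 + 0 = 5571.

5571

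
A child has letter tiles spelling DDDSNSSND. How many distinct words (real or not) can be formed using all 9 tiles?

1260

Letter multiplicities in DDDSNSSND: D×4, N×2, S×3.
The number of distinct arrangements is 9!/(4!·3!·2!) = 362880/288 = 1260.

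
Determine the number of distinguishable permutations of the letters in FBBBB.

FBBBB has 5 letters with B appearing 4 times.
Dividing 5! = 120 by 4! = 24 for the repeated letters gives 5.

5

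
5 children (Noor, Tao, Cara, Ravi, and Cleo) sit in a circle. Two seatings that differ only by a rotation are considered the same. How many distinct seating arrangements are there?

24

Around a circle, 5 distinct people have 5!/5 = (4)! = 24 rotationally distinct seatings.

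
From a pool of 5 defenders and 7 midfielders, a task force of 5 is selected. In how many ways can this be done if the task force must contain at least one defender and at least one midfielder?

Total 5-person selections from all 12: C(12,5) = 792.
Selections missing a whole group: no defenders → C(7,5) = 21; no midfielders → C(5,5) = 1.
Both groups omitted at once is impossible, so 792 − 22 = 770.

770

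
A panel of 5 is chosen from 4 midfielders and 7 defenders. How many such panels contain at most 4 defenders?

441

Split by how many defenders are chosen (0 through 4).
Sum: C(7,0)·C(4,5) + C(7,1)·C(4,4) + C(7,2)·C(4,3) + C(7,3)·C(4,2) + C(7,4)·C(4,1) = 0 + 7 + 84 + 210 + 140 = 441.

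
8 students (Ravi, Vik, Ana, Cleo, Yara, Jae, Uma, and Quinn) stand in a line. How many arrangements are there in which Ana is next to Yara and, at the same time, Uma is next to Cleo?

Treat {Ana,Yara} as one block (2 orders) and {Uma,Cleo} as another (2 orders).
That leaves 6 units to arrange: 2 × 2 × 6! = 4 × 720 = 2880.

2880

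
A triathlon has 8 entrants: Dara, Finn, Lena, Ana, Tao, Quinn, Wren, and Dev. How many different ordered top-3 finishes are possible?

336

This is an ordered selection of 3 from 8: P(8,3).
That gives 8 × 7 × 6 = 336.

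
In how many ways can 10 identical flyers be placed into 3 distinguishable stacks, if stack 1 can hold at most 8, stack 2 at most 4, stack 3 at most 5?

27

Without the upper bounds there are C(12,2) = 66 ways to split 10 among 3 stacks.
Subtract solutions that violate a single cap (substitute x_i' = x_i − (cap_i+1)): x_1 ≥ 9 gives C(3,2) = 3; x_2 ≥ 5 gives C(7,2) = 21; x_3 ≥ 6 gives C(6,2) = 15. Together 39.
No two caps can be exceeded simultaneously, so the pair terms are all 0.
By inclusion–exclusion the count is 66 − 39 + 0 = 27.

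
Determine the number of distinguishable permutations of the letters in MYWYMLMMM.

1512

MYWYMLMMM has 9 letters with M appearing 5 times and Y appearing twice.
Dividing 9! = 362880 by 5!·2! = 240 for the repeated letters gives 1512.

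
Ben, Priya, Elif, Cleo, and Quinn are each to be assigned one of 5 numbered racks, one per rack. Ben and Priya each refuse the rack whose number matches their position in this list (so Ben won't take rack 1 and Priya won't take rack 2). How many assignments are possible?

Let Aᵢ (for i ∈ {1, 2}) be the placements that put person i in their forbidden rack. Any j of these fix j positions, leaving (5−j)! ways to fill the rest, and there are C(2,j) ways to pick which j.
By inclusion–exclusion, the number of valid placements is Σ_{j=0}^{2} (−1)^j C(2,j)·(5−j)!.
Computing: 120 − 48 + 6 = 78.

78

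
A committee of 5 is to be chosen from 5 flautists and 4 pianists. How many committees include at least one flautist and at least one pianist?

With no constraint there are C(9,5) = 126 possible selections.
Subtract selections that omit an entire group: no flautists → C(4,5) = 0; no pianists → C(5,5) = 1.
Both groups omitted at once is impossible, so 126 − 1 = 125.

125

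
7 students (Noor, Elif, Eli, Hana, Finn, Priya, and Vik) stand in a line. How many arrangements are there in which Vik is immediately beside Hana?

Place the 5 others and the Vik-Hana pair as 6 objects in a line; the pair has 2 internal arrangements.
That gives 2 × 6! = 2 × 720 = 1440.

1440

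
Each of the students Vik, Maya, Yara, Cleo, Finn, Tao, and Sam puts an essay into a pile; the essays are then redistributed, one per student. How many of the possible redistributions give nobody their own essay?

1854

Count assignments avoiding every fixed point. For any j of the 7 students fixed to their own essay, the other 7−j can be arranged in (7−j)! ways.
By inclusion–exclusion this is Σ_{j=0}^{7} (−1)^j C(7,j)·(7−j)!.
Computing: 5040 − 5040 + 2520 − 840 + 210 − 42 + 7 − 1 = 1854.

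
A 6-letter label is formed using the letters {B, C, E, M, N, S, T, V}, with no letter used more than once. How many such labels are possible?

20160

This is a permutation of 6 out of 8: P(8,6) = 8!/2!.
That product is 8 × 7 × 6 × 5 × 4 × 3 = 20160.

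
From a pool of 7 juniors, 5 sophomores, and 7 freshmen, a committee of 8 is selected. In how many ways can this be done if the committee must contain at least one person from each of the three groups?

71589

Unrestricted: C(19,8) = 75582 ways to pick any 8 of the 19.
Selections missing a whole group: no juniors → C(12,8) = 495; no sophomores → C(14,8) = 3003; no freshmen → C(12,8) = 495.
Add back selections omitting two groups (i.e. drawn from a single group): C(7,8) + C(5,8) + C(7,8) = 0.
By inclusion–exclusion: 75582 − 3993 + 0 = 71589.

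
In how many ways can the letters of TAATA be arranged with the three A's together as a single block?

3

Treat the 3 copies of A as a single block. The multiset to arrange is then {AAA, T, T}, 3 items in all.
That gives (3)!/(2!) = 3 arrangements.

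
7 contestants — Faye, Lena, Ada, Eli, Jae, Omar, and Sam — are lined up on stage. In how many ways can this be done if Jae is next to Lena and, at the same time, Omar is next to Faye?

Treat {Jae,Lena} as one block (2 orders) and {Omar,Faye} as another (2 orders).
That leaves 5 units to arrange: 2 × 2 × 5! = 4 × 120 = 480.

480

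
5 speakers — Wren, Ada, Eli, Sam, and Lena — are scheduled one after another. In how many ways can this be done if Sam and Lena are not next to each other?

Of the 5! = 120 arrangements, those with Sam and Lena adjacent number 2 × 4! = 48 (treat the pair as a block with 2 internal orders).
Complementary counting: 120 − 48 = 72.

72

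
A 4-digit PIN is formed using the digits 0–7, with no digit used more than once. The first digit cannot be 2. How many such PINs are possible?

1470

The first digit has 8−1 = 7 choices (anything except 2).
The remaining 3 digits are filled from the other 7 symbols without repetition: 7 × 6 × 5 = 210.
Total: 7 × 210 = 1470.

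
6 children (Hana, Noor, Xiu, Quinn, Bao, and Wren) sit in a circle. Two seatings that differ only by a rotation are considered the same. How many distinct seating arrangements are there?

120

Fix one person's seat to break rotational symmetry; the remaining 5 people can be arranged in (5)! = 120 ways.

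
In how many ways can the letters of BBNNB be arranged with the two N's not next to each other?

6

Total arrangements of BBNNB: 5!/(3!·2!) = 10.
Arrangements with the N's together: treat NN as one letter, giving (4)!/(3!) = 4.
Subtracting, 10 − 4 = 6 arrangements keep the N's apart.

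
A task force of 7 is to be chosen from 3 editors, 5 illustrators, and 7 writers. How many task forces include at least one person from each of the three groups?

5516

Unrestricted: C(15,7) = 6435 ways to pick any 7 of the 15.
Subtract selections that omit an entire group: no editors → C(12,7) = 792; no illustrators → C(10,7) = 120; no writers → C(8,7) = 8.
Add back selections omitting two groups (i.e. drawn from a single group): C(3,7) + C(5,7) + C(7,7) = 1.
By inclusion–exclusion: 6435 − 920 + 1 = 5516.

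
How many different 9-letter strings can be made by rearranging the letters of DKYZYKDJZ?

22680

The 9 letters of DKYZYKDJZ have repeats: D appearing twice, K appearing twice, Y appearing twice, and Z appearing twice.
The number of distinct arrangements is 9!/(2!·2!·2!·2!) = 362880/16 = 22680.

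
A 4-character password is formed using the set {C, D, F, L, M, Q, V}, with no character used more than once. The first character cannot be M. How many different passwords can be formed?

720

The first character has 7−1 = 6 choices (anything except M).
The remaining 3 characters are filled from the other 6 symbols without repetition: 6 × 5 × 4 = 120.
Total: 6 × 120 = 720.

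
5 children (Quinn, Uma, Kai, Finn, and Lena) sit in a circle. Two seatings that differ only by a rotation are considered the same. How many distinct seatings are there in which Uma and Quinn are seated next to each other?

12

Glue Uma and Quinn into a block (2 internal orders). Seating 4 units around a circle gives (3)! arrangements.
So 2 × (3)! = 2 × 6 = 12.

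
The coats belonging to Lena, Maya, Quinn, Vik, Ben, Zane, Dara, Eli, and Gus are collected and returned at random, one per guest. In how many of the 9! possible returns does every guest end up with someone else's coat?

Let Aᵢ be the assignments in which guest i gets their own coat. We want the size of the complement of A₁∪…∪A_9.
By inclusion–exclusion this is Σ_{j=0}^{9} (−1)^j C(9,j)·(9−j)!.
Computing: 362880 − 362880 + 181440 − 60480 + 15120 − 3024 + 504 − 72 + 9 − 1 = 133496.

133496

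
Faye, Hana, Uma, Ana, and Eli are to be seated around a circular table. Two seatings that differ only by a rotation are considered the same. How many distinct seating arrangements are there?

Around a circle, 5 distinct people have 5!/5 = (4)! = 24 rotationally distinct seatings.

24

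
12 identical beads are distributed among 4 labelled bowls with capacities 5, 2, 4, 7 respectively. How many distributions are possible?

Without the upper bounds there are C(15,3) = 455 ways to split 12 among 4 bowls.
Subtract solutions that violate a single cap (substitute x_i' = x_i − (cap_i+1)): x_1 ≥ 6 gives C(9,3) = 84; x_2 ≥ 3 gives C(12,3) = 220; x_3 ≥ 5 gives C(10,3) = 120; x_4 ≥ 8 gives C(7,3) = 35. Together 459.
Add back pairs where two caps are both exceeded: 20 + 4 + 0 + 35 + 4 + 0 = 63.
By inclusion–exclusion the count is 455 − 459 + 63 = 59.

59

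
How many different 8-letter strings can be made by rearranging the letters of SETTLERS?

The 8 letters of SETTLERS have repeats: E appearing twice, S appearing twice, and T appearing twice.
Dividing 8! = 40320 by 2!·2!·2! = 8 for the repeated letters gives 5040.

5040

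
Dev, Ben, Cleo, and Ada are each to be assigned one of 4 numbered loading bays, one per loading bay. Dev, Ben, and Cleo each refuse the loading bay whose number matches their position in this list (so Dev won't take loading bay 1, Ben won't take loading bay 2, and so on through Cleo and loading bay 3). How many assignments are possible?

Let Aᵢ (for i ∈ {1, 2, 3}) be the placements that put person i in their forbidden loading bay. Any j of these fix j positions, leaving (4−j)! ways to fill the rest, and there are C(3,j) ways to pick which j.
By inclusion–exclusion, the number of valid placements is Σ_{j=0}^{3} (−1)^j C(3,j)·(4−j)!.
Computing: 24 − 18 + 6 − 1 = 11.

11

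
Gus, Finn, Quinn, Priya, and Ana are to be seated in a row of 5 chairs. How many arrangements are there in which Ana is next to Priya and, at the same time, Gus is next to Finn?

Treat {Ana,Priya} as one block (2 orders) and {Gus,Finn} as another (2 orders).
That leaves 3 units to arrange: 2 × 2 × 3! = 4 × 6 = 24.

24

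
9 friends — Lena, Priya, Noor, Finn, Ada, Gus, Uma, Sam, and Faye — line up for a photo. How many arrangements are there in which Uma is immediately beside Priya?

80640

Place the 7 others and the Uma-Priya pair as 8 objects in a line; the pair has 2 internal arrangements.
That gives 2 × 8! = 2 × 40320 = 80640.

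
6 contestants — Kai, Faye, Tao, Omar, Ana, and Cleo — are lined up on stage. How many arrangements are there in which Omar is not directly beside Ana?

480

Of the 6! = 720 arrangements, those with Omar and Ana adjacent number 2 × 5! = 240 (treat the pair as a block with 2 internal orders).
Complementary counting: 720 − 240 = 480.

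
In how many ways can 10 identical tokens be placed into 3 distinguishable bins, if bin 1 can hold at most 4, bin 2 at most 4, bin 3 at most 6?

15

By stars and bars, unrestricted non-negative solutions to x_1+…+x_3 = 10 number C(10+2,2) = 66.
Subtract solutions that violate a single cap (substitute x_i' = x_i − (cap_i+1)): x_1 ≥ 5 gives C(7,2) = 21; x_2 ≥ 5 gives C(7,2) = 21; x_3 ≥ 7 gives C(5,2) = 10. Together 52.
Add back pairs where two caps are both exceeded: 1 + 0 + 0 = 1.
By inclusion–exclusion the count is 66 − 52 + 1 = 15.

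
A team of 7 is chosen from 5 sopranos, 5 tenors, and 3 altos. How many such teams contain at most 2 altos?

1506

Split by how many altos are chosen (0 through 2).
Sum: C(3,0)·C(10,7) + C(3,1)·C(10,6) + C(3,2)·C(10,5) = 120 + 630 + 756 = 1506.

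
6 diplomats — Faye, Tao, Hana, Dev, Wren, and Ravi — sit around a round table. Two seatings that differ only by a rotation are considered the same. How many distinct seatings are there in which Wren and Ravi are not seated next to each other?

Without the restriction there are (5)! = 120 seatings.
Those with Wren next to Ravi: fuse the pair into one unit and seat 5 units around a circle — 2·(4)! = 48.
Subtracting, 120 − 48 = 72.

72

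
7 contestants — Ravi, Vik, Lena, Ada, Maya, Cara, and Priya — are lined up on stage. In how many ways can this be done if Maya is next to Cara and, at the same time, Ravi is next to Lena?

Treat {Maya,Cara} as one block (2 orders) and {Ravi,Lena} as another (2 orders).
That leaves 5 units to arrange: 2 × 2 × 5! = 4 × 120 = 480.

480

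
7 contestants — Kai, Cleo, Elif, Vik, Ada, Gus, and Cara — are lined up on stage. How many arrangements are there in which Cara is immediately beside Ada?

Treat {Cara, Ada} as a single unit. There are 6 units to order, and the pair itself can be ordered 2 ways.
That gives 2 × 6! = 2 × 720 = 1440.

1440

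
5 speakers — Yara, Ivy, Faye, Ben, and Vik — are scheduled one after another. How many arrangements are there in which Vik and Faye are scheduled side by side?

Treat {Vik, Faye} as a single unit. There are 4 units to order, and the pair itself can be ordered 2 ways.
That gives 2 × 4! = 2 × 24 = 48.

48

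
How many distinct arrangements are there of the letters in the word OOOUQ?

20

The 5 letters of OOOUQ have repeats: O appearing 3 times.
The number of distinct arrangements is 5!/(3!) = 120/6 = 20.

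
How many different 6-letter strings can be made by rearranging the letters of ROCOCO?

Letter multiplicities in ROCOCO: C×2, O×3, R×1.
Dividing 6! = 720 by 3!·2! = 12 for the repeated letters gives 60.

60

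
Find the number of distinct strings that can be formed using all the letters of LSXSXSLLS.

1260

Letter multiplicities in LSXSXSLLS: L×3, S×4, X×2.
The number of distinct arrangements is 9!/(4!·3!·2!) = 362880/288 = 1260.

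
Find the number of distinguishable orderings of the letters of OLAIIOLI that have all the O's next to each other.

420

Treat the 2 copies of O as a single block. The multiset to arrange is then {OO, A, I, I, I, L, L}, 7 items in all.
That gives (7)!/(3!·2!) = 420 arrangements.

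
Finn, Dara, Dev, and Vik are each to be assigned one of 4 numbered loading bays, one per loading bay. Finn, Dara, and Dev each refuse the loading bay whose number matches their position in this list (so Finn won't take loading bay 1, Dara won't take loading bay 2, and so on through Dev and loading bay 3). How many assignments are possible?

11

Let Aᵢ (for i ∈ {1, 2, 3}) be the placements that put person i in their forbidden loading bay. Any j of these fix j positions, leaving (4−j)! ways to fill the rest, and there are C(3,j) ways to pick which j.
By inclusion–exclusion, the number of valid placements is Σ_{j=0}^{3} (−1)^j C(3,j)·(4−j)!.
Computing: 24 − 18 + 6 − 1 = 11.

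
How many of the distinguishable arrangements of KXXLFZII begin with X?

Fix X in the first position and arrange the remaining 7 letters.
Those 7 letters have I appearing twice, giving (7)!/(2!) = 2520.

2520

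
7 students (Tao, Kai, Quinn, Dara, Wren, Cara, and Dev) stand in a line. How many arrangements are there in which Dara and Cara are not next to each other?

3600

Of the 7! = 5040 arrangements, those with Dara and Cara adjacent number 2 × 6! = 1440 (treat the pair as a block with 2 internal orders).
So 5040 − 1440 = 3600 arrangements keep them apart.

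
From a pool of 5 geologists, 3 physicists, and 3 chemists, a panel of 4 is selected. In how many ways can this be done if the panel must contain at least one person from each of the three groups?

Unrestricted: C(11,4) = 330 ways to pick any 4 of the 11.
Selections missing a whole group: no geologists → C(6,4) = 15; no physicists → C(8,4) = 70; no chemists → C(8,4) = 70.
Add back selections omitting two groups (i.e. drawn from a single group): C(5,4) + C(3,4) + C(3,4) = 5.
By inclusion–exclusion: 330 − 155 + 5 = 180.

180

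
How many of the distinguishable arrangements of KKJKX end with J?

With the last slot taken by J, it remains to arrange the other 4 letters (KKKX).
Those 4 letters have K appearing 3 times, giving (4)!/(3!) = 4.

4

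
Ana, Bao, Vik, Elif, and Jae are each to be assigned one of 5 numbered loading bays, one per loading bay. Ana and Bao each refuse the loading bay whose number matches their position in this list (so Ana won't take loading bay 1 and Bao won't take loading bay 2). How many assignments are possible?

78

Let Aᵢ (for i ∈ {1, 2}) be the placements that put person i in their forbidden loading bay. Any j of these fix j positions, leaving (5−j)! ways to fill the rest, and there are C(2,j) ways to pick which j.
By inclusion–exclusion, the number of valid placements is Σ_{j=0}^{2} (−1)^j C(2,j)·(5−j)!.
Computing: 120 − 48 + 6 = 78.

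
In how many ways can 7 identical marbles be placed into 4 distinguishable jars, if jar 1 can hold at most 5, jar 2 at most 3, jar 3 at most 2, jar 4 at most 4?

Without the upper bounds there are C(10,3) = 120 ways to split 7 among 4 jars.
Subtract solutions that violate a single cap (substitute x_i' = x_i − (cap_i+1)): x_1 ≥ 6 gives C(4,3) = 4; x_2 ≥ 4 gives C(6,3) = 20; x_3 ≥ 3 gives C(7,3) = 35; x_4 ≥ 5 gives C(5,3) = 10. Together 69.
Add back pairs where two caps are both exceeded: 0 + 0 + 0 + 1 + 0 + 0 = 1.
By inclusion–exclusion the count is 120 − 69 + 1 = 52.

52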